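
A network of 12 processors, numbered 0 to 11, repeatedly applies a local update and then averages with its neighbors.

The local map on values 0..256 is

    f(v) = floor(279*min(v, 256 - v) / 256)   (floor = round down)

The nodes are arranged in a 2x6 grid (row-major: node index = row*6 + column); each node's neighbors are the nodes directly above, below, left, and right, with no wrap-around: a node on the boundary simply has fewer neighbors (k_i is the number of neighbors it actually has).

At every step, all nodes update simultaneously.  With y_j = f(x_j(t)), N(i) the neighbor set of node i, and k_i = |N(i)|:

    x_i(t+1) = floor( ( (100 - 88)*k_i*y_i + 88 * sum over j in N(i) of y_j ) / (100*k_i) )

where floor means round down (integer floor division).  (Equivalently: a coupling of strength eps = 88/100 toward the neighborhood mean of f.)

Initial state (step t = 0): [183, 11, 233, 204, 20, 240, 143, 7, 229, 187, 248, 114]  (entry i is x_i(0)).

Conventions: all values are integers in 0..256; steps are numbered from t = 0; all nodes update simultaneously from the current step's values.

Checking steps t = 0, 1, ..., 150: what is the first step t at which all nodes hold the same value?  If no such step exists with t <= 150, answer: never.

Simulating step by step:
t=0: [183, 11, 233, 204, 20, 240, 143, 7, 229, 187, 248, 114]  (not all equal)
t=1: [68, 33, 31, 42, 26, 65, 52, 48, 34, 36, 65, 25]  (not all equal)
t=2: [48, 50, 38, 34, 57, 32, 62, 43, 40, 49, 35, 64]  (not all equal)
t=3: [59, 47, 44, 50, 39, 61, 51, 53, 46, 40, 58, 39]  (not all equal)
t=4: [54, 55, 51, 45, 58, 44, 59, 52, 49, 54, 44, 61]  (not all equal)
t=5: [61, 56, 53, 57, 49, 62, 57, 58, 55, 50, 60, 49]  (not all equal)
t=6: [62, 61, 60, 55, 63, 54, 64, 60, 58, 61, 54, 64]  (not all equal)
t=7: [67, 65, 62, 65, 59, 67, 66, 65, 65, 60, 66, 59]  (not all equal)
t=8: [70, 70, 69, 65, 70, 65, 71, 70, 67, 69, 65, 71]  (not all equal)
t=9: [76, 75, 73, 74, 70, 75, 76, 75, 75, 71, 75, 70]  (not all equal)
t=10: [81, 80, 80, 77, 80, 76, 81, 81, 79, 80, 76, 80]  (not all equal)
t=11: [87, 87, 85, 86, 82, 86, 88, 87, 87, 84, 86, 82]  (not all equal)
t=12: [94, 93, 93, 90, 92, 89, 94, 94, 92, 93, 90, 92]  (not all equal)
t=13: [101, 101, 99, 100, 97, 99, 102, 101, 101, 98, 100, 97]  (not all equal)
t=14: [110, 109, 109, 106, 107, 105, 110, 110, 107, 108, 105, 107]  (not all equal)
t=15: [118, 118, 116, 116, 114, 115, 119, 117, 117, 115, 116, 114]  (not all equal)
t=16: [128, 127, 126, 125, 125, 124, 127, 127, 126, 126, 124, 125]  (not all equal)
t=17: [138, 138, 137, 136, 135, 135, 138, 137, 137, 136, 136, 135]  (not all equal)
t=18: [128, 128, 129, 130, 130, 131, 128, 128, 129, 129, 130, 130]  (not all equal)
t=19: [139, 138, 138, 137, 136, 136, 139, 138, 138, 137, 137, 136]  (not all equal)
t=20: [127, 127, 128, 129, 129, 130, 127, 127, 128, 128, 129, 129]  (not all equal)
t=21: [138, 138, 138, 138, 137, 137, 138, 138, 138, 138, 138, 137]  (not all equal)
t=22: [128, 128, 128, 128, 128, 129, 128, 128, 128, 128, 128, 128]  (not all equal)
t=23: [139, 139, 139, 139, 138, 138, 139, 139, 139, 139, 139, 138]  (not all equal)
t=24: [127, 127, 127, 127, 127, 128, 127, 127, 127, 127, 127, 127]  (not all equal)
t=25: [138, 138, 138, 138, 138, 138, 138, 138, 138, 138, 138, 138]  (all equal)

Answer: 25
Key observation: Synchronization is absorbing here: once all nodes are equal they stay equal, and step 25 is the first all-equal step.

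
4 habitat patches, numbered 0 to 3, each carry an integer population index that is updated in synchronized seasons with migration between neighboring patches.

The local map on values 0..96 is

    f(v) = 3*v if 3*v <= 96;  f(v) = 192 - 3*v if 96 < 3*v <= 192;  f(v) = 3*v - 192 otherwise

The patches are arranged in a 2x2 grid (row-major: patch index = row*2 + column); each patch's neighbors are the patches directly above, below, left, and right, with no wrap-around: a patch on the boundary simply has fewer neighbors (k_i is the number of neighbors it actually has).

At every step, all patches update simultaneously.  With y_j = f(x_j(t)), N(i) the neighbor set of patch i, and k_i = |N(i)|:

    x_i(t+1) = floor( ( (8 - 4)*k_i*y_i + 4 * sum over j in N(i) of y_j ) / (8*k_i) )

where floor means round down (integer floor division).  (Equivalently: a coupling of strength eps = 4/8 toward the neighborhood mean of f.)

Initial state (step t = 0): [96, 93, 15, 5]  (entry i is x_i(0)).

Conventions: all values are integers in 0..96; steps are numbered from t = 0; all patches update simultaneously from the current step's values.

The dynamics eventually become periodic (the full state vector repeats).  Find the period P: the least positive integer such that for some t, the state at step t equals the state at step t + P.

Answer: 14
Key observation: The state at step 3, [61, 61, 46, 46], reappears at step 17 — and no state repeats earlier — so the cycle the system enters has period 14.

Derivation:
t=0: [96, 93, 15, 5]
t=1: [81, 71, 50, 40]
t=2: [41, 41, 51, 51]
t=3: [61, 61, 46, 46]
t=4: [20, 20, 42, 42]
t=5: [61, 61, 64, 64]
t=6: [6, 6, 2, 2]
t=7: [15, 15, 9, 9]
t=8: [40, 40, 31, 31]
t=9: [77, 77, 87, 87]
t=10: [46, 46, 61, 61]
t=11: [42, 42, 20, 20]
t=12: [64, 64, 61, 61]
t=13: [2, 2, 6, 6]
t=14: [9, 9, 15, 15]
t=15: [31, 31, 40, 40]
t=16: [87, 87, 77, 77]
t=17: [61, 61, 46, 46]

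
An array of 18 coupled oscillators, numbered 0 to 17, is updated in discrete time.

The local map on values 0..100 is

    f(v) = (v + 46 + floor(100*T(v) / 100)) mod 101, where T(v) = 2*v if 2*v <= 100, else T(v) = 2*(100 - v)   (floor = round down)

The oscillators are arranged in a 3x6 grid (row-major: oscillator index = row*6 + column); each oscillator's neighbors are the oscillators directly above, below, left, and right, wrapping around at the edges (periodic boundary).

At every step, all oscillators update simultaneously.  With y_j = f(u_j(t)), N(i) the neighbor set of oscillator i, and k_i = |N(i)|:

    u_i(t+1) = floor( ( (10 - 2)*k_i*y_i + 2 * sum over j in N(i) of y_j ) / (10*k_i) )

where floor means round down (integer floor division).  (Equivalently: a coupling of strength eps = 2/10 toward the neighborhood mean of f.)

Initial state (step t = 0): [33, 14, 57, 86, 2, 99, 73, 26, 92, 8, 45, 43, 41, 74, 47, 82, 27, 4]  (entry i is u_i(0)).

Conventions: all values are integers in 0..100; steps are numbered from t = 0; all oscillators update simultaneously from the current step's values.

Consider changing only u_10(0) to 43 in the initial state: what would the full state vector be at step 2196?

Answer: [75, 75, 75, 75, 76, 76, 75, 75, 75, 75, 76, 76, 75, 75, 75, 75, 76, 76]
Key observation: The state at step 22, [75, 75, 75, 75, 76, 76, 75, 75, 75, 75, 76, 76, 75, 75, 75, 75, 76, 76], reappears at step 24: the system is in a cycle of period 2 from step 22 on.  Therefore the state at step 2196 equals the state at step 22 + ((2196 - 22) mod 2) = 22, which is [75, 75, 75, 75, 76, 76, 75, 75, 75, 75, 76, 76, 75, 75, 75, 75, 76, 76].

Derivation:
t=0: [33, 14, 57, 86, 2, 99, 73, 26, 92, 8, 43, 43, 41, 74, 47, 82, 27, 4]
t=1: [48, 81, 84, 60, 51, 48, 68, 32, 55, 68, 70, 71, 66, 70, 82, 62, 33, 57]
t=2: [86, 64, 63, 83, 89, 88, 75, 48, 84, 78, 74, 75, 79, 72, 65, 79, 52, 84]
t=3: [60, 79, 79, 63, 58, 57, 70, 85, 64, 66, 71, 68, 65, 74, 78, 67, 87, 63]
t=4: [83, 66, 67, 81, 84, 86, 75, 62, 78, 78, 74, 77, 79, 70, 68, 76, 62, 80]
t=5: [63, 78, 76, 64, 62, 60, 69, 80, 68, 67, 70, 67, 66, 75, 76, 69, 79, 65]
t=6: [80, 67, 69, 80, 81, 84, 76, 66, 75, 77, 75, 78, 78, 70, 69, 75, 68, 79]
t=7: [65, 77, 75, 65, 64, 61, 69, 77, 70, 68, 69, 66, 67, 75, 75, 70, 75, 66]
t=8: [79, 68, 70, 79, 80, 83, 76, 68, 74, 76, 76, 78, 77, 70, 70, 74, 71, 78]
t=9: [66, 76, 74, 66, 65, 62, 69, 76, 71, 69, 68, 66, 68, 74, 74, 71, 72, 67]
t=10: [78, 69, 71, 78, 79, 82, 76, 69, 73, 76, 77, 78, 76, 71, 71, 74, 73, 78]
t=11: [67, 75, 73, 67, 66, 63, 69, 75, 72, 69, 68, 66, 69, 73, 73, 70, 71, 67]
t=12: [77, 70, 72, 77, 78, 81, 75, 70, 72, 75, 77, 78, 76, 72, 72, 75, 74, 77]
t=13: [68, 74, 72, 68, 67, 64, 69, 74, 72, 69, 68, 67, 69, 73, 72, 70, 70, 67]
t=14: [76, 71, 73, 76, 77, 80, 75, 71, 73, 75, 76, 78, 75, 72, 73, 75, 75, 77]
t=15: [69, 73, 71, 69, 68, 65, 70, 73, 72, 70, 68, 67, 70, 72, 71, 70, 69, 68]
t=16: [75, 72, 73, 75, 77, 79, 75, 72, 73, 75, 76, 77, 75, 73, 73, 75, 76, 77]
t=17: [69, 72, 71, 70, 68, 66, 70, 72, 71, 70, 68, 68, 70, 72, 71, 70, 68, 68]
t=18: [75, 73, 74, 75, 77, 78, 75, 73, 74, 75, 76, 77, 75, 73, 74, 75, 76, 77]
t=19: [69, 71, 71, 69, 68, 67, 70, 71, 71, 70, 68, 68, 70, 71, 71, 70, 68, 68]
t=20: [75, 74, 74, 75, 77, 77, 75, 74, 74, 75, 76, 76, 75, 74, 74, 75, 76, 76]
t=21: [69, 70, 70, 69, 68, 68, 70, 70, 70, 70, 69, 69, 70, 70, 70, 70, 69, 69]
t=22: [75, 75, 75, 75, 76, 76, 75, 75, 75, 75, 76, 76, 75, 75, 75, 75, 76, 76]
t=23: [69, 70, 70, 69, 69, 69, 69, 70, 70, 69, 69, 69, 69, 70, 70, 69, 69, 69]
t=24: [75, 75, 75, 75, 76, 76, 75, 75, 75, 75, 76, 76, 75, 75, 75, 75, 76, 76]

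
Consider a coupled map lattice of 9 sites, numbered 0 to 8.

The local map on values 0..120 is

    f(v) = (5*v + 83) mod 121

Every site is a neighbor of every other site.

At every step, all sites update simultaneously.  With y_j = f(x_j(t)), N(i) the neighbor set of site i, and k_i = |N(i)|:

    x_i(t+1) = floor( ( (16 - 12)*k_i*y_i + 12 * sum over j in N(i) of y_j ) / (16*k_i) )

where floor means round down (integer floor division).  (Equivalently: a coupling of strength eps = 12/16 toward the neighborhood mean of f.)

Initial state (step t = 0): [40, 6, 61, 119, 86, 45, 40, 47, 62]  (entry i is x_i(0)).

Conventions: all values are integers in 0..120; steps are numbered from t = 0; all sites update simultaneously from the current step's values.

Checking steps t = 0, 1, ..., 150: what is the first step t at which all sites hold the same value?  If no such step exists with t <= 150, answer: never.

Answer: never
Key observation: The state at step 31 reappears at step 41 — the system is in a cycle of period 10 from step 31 on.  No step 0..41 is synchronized, and the cycle repeats forever, so no step up to 150 (or ever) has all sites equal.

Derivation:
t=0: [40, 6, 61, 119, 86, 45, 40, 47, 62]  (not all equal)
t=1: [52, 63, 50, 57, 50, 56, 52, 58, 51]  (not all equal)
t=2: [65, 55, 63, 50, 63, 49, 65, 51, 64]  (not all equal)
t=3: [62, 73, 60, 69, 60, 68, 62, 70, 61]  (not all equal)
t=4: [42, 51, 41, 48, 41, 47, 42, 48, 41]  (not all equal)
t=5: [61, 68, 61, 66, 61, 65, 61, 66, 61]  (not all equal)
t=6: [34, 40, 34, 38, 34, 37, 34, 38, 34]  (not all equal)
t=7: [18, 23, 18, 22, 18, 21, 18, 22, 18]  (not all equal)
t=8: [59, 63, 59, 62, 59, 61, 59, 62, 59]  (not all equal)
t=9: [20, 23, 20, 22, 20, 22, 20, 22, 20]  (not all equal)
t=10: [66, 68, 66, 67, 66, 67, 66, 67, 66]  (not all equal)
t=11: [52, 53, 52, 53, 52, 53, 52, 53, 52]  (not all equal)
t=12: [102, 103, 102, 103, 102, 103, 102, 103, 102]  (not all equal)
t=13: [110, 111, 110, 111, 110, 111, 110, 111, 110]  (not all equal)
t=14: [29, 30, 29, 30, 29, 30, 29, 30, 29]  (not all equal)
t=15: [108, 109, 108, 109, 108, 109, 108, 109, 108]  (not all equal)
t=16: [19, 20, 19, 20, 19, 20, 19, 20, 19]  (not all equal)
t=17: [58, 59, 58, 59, 58, 59, 58, 59, 58]  (not all equal)
t=18: [11, 12, 11, 12, 11, 12, 11, 12, 11]  (not all equal)
t=19: [18, 19, 18, 19, 18, 19, 18, 19, 18]  (not all equal)
t=20: [53, 54, 53, 54, 53, 54, 53, 54, 53]  (not all equal)
t=21: [107, 108, 107, 108, 107, 108, 107, 108, 107]  (not all equal)
t=22: [14, 15, 14, 15, 14, 15, 14, 15, 14]  (not all equal)
t=23: [33, 34, 33, 34, 33, 34, 33, 34, 33]  (not all equal)
t=24: [7, 8, 7, 8, 7, 8, 7, 8, 7]  (not all equal)
t=25: [74, 56, 74, 56, 74, 56, 74, 56, 74]  (not all equal)
t=26: [56, 42, 56, 42, 56, 42, 56, 42, 56]  (not all equal)
t=27: [19, 27, 19, 27, 19, 27, 19, 27, 19]  (not all equal)
t=28: [72, 78, 72, 78, 72, 78, 72, 78, 72]  (not all equal)
t=29: [91, 95, 91, 95, 91, 95, 91, 95, 91]  (not all equal)
t=30: [61, 64, 61, 64, 61, 64, 61, 64, 61]  (not all equal)
t=31: [30, 32, 30, 32, 30, 32, 30, 32, 30]  (not all equal)
t=32: [70, 53, 70, 53, 70, 53, 70, 53, 70]  (not all equal)
t=33: [83, 89, 83, 89, 83, 89, 83, 89, 83]  (not all equal)
t=34: [25, 29, 25, 29, 25, 29, 25, 29, 25]  (not all equal)
t=35: [94, 97, 94, 97, 94, 97, 94, 97, 94]  (not all equal)
t=36: [74, 76, 74, 76, 74, 76, 74, 76, 74]  (not all equal)
t=37: [93, 95, 93, 95, 93, 95, 93, 95, 93]  (not all equal)
t=38: [67, 69, 67, 69, 67, 69, 67, 69, 67]  (not all equal)
t=39: [58, 60, 58, 60, 58, 60, 58, 60, 58]  (not all equal)
t=40: [13, 15, 13, 15, 13, 15, 13, 15, 13]  (not all equal)
t=41: [30, 32, 30, 32, 30, 32, 30, 32, 30]  (not all equal)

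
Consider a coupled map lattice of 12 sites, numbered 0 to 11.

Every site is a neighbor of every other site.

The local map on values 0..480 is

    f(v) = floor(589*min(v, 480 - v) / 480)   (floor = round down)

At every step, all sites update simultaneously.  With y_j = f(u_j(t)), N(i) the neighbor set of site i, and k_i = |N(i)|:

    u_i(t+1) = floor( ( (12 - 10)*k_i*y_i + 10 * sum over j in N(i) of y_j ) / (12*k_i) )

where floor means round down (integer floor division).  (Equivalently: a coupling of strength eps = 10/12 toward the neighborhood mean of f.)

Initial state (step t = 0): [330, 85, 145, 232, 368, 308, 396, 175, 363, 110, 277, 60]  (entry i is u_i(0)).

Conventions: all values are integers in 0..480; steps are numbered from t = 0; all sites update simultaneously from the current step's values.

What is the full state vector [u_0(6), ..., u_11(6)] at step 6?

Answer: [292, 292, 292, 292, 292, 292, 292, 292, 292, 292, 292, 292]

Derivation:
t=0: [330, 85, 145, 232, 368, 308, 396, 175, 363, 110, 277, 60]
t=1: [169, 161, 168, 178, 164, 171, 161, 171, 165, 164, 175, 159]
t=2: [204, 203, 204, 205, 204, 205, 203, 205, 204, 204, 205, 203]
t=3: [250, 249, 250, 250, 250, 250, 249, 250, 250, 250, 250, 249]
t=4: [282, 282, 282, 282, 282, 282, 282, 282, 282, 282, 282, 282]
t=5: [242, 242, 242, 242, 242, 242, 242, 242, 242, 242, 242, 242]
t=6: [292, 292, 292, 292, 292, 292, 292, 292, 292, 292, 292, 292]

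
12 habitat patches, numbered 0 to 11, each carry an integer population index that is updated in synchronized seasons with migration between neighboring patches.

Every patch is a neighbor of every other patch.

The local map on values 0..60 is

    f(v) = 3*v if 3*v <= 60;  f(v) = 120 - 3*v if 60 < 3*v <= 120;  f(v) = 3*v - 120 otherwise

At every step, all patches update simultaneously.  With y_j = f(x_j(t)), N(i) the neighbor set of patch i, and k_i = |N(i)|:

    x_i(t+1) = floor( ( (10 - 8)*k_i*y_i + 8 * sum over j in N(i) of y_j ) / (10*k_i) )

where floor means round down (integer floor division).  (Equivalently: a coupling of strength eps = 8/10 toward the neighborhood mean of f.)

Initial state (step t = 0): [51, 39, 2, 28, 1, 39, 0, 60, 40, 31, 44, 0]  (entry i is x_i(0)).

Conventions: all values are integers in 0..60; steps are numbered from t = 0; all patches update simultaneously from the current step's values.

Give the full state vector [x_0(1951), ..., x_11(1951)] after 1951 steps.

Simulating step by step:
t=0: [51, 39, 2, 28, 1, 39, 0, 60, 40, 31, 44, 0]
t=1: [17, 13, 14, 17, 13, 13, 13, 20, 13, 16, 14, 13]
t=2: [44, 43, 43, 44, 43, 43, 43, 46, 43, 44, 43, 43]
t=3: [10, 10, 10, 10, 10, 10, 10, 11, 10, 10, 10, 10]
t=4: [30, 30, 30, 30, 30, 30, 30, 30, 30, 30, 30, 30]
t=5: [30, 30, 30, 30, 30, 30, 30, 30, 30, 30, 30, 30]

Answer: [30, 30, 30, 30, 30, 30, 30, 30, 30, 30, 30, 30]
Key observation: The state at step 4, [30, 30, 30, 30, 30, 30, 30, 30, 30, 30, 30, 30], reappears at step 5: the system is in a cycle of period 1 from step 4 on.  Therefore the state at step 1951 equals the state at step 4 + ((1951 - 4) mod 1) = 4, which is [30, 30, 30, 30, 30, 30, 30, 30, 30, 30, 30, 30].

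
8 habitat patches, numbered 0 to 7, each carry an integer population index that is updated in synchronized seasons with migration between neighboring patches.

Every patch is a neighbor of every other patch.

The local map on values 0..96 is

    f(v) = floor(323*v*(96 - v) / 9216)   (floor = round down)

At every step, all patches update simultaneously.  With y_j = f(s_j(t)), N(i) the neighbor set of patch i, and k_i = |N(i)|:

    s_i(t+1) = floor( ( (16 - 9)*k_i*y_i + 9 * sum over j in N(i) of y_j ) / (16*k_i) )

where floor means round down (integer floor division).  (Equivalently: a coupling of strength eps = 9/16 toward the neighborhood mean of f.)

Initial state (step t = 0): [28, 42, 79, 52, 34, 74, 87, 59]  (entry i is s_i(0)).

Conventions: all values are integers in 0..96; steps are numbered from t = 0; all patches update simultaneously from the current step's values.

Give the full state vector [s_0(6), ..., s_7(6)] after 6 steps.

Answer: [77, 77, 77, 77, 77, 77, 77, 77]

Derivation:
t=0: [28, 42, 79, 52, 34, 74, 87, 59]
t=1: [64, 68, 57, 69, 66, 60, 50, 67]
t=2: [71, 69, 73, 69, 70, 72, 74, 70]
t=3: [61, 62, 60, 62, 62, 61, 59, 62]
t=4: [73, 73, 74, 73, 73, 73, 74, 73]
t=5: [57, 57, 57, 57, 57, 57, 57, 57]
t=6: [77, 77, 77, 77, 77, 77, 77, 77]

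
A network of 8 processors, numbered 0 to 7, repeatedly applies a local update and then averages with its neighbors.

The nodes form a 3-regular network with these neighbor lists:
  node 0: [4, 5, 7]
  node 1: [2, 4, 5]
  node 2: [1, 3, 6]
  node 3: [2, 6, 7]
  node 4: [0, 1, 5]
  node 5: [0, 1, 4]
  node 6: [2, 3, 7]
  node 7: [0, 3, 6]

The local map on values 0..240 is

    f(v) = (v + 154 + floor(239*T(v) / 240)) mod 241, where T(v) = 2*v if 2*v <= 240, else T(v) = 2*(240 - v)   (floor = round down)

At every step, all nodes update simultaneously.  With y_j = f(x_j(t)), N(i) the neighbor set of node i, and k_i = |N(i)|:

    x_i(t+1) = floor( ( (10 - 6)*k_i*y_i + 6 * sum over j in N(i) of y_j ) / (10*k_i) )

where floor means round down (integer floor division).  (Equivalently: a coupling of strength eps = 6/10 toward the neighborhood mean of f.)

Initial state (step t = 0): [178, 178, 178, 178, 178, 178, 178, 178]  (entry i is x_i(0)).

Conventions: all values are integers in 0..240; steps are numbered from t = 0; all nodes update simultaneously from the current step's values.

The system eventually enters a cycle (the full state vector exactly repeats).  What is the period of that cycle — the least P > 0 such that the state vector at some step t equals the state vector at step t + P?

Answer: 2
Key observation: The state at step 0, [178, 178, 178, 178, 178, 178, 178, 178], reappears at step 2 — and no state repeats earlier — so the cycle the system enters has period 2.

Derivation:
t=0: [178, 178, 178, 178, 178, 178, 178, 178]
t=1: [214, 214, 214, 214, 214, 214, 214, 214]
t=2: [178, 178, 178, 178, 178, 178, 178, 178]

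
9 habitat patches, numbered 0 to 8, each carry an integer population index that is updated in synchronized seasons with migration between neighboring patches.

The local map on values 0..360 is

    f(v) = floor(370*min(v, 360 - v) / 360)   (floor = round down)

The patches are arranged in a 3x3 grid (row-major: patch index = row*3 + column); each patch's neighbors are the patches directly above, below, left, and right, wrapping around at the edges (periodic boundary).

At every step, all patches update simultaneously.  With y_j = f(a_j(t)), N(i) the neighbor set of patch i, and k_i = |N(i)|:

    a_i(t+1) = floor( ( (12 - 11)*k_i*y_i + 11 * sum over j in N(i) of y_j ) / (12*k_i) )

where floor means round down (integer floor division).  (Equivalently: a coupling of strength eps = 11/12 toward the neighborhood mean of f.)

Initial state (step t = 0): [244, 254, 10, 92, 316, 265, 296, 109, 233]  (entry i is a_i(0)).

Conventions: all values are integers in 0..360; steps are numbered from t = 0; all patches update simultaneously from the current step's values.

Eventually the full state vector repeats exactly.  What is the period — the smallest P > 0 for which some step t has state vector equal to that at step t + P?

Simulating step by step:
t=0: [244, 254, 10, 92, 316, 265, 296, 109, 233]
t=1: [73, 74, 104, 82, 97, 72, 109, 89, 75]
t=2: [92, 91, 78, 89, 82, 90, 84, 91, 94]
t=3: [88, 88, 92, 89, 91, 88, 92, 90, 88]
t=4: [92, 92, 90, 91, 90, 91, 91, 91, 92]
t=5: [93, 92, 93, 93, 93, 92, 93, 93, 92]
t=6: [94, 94, 94, 94, 94, 94, 94, 94, 94]
t=7: [96, 96, 96, 96, 96, 96, 96, 96, 96]
t=8: [98, 98, 98, 98, 98, 98, 98, 98, 98]
t=9: [100, 100, 100, 100, 100, 100, 100, 100, 100]
t=10: [102, 102, 102, 102, 102, 102, 102, 102, 102]
t=11: [104, 104, 104, 104, 104, 104, 104, 104, 104]
t=12: [106, 106, 106, 106, 106, 106, 106, 106, 106]
t=13: [108, 108, 108, 108, 108, 108, 108, 108, 108]
t=14: [111, 111, 111, 111, 111, 111, 111, 111, 111]
t=15: [114, 114, 114, 114, 114, 114, 114, 114, 114]
t=16: [117, 117, 117, 117, 117, 117, 117, 117, 117]
t=17: [120, 120, 120, 120, 120, 120, 120, 120, 120]
t=18: [123, 123, 123, 123, 123, 123, 123, 123, 123]
t=19: [126, 126, 126, 126, 126, 126, 126, 126, 126]
t=20: [129, 129, 129, 129, 129, 129, 129, 129, 129]
t=21: [132, 132, 132, 132, 132, 132, 132, 132, 132]
t=22: [135, 135, 135, 135, 135, 135, 135, 135, 135]
t=23: [138, 138, 138, 138, 138, 138, 138, 138, 138]
t=24: [141, 141, 141, 141, 141, 141, 141, 141, 141]
t=25: [144, 144, 144, 144, 144, 144, 144, 144, 144]
t=26: [148, 148, 148, 148, 148, 148, 148, 148, 148]
t=27: [152, 152, 152, 152, 152, 152, 152, 152, 152]
t=28: [156, 156, 156, 156, 156, 156, 156, 156, 156]
t=29: [160, 160, 160, 160, 160, 160, 160, 160, 160]
t=30: [164, 164, 164, 164, 164, 164, 164, 164, 164]
t=31: [168, 168, 168, 168, 168, 168, 168, 168, 168]
t=32: [172, 172, 172, 172, 172, 172, 172, 172, 172]
t=33: [176, 176, 176, 176, 176, 176, 176, 176, 176]
t=34: [180, 180, 180, 180, 180, 180, 180, 180, 180]
t=35: [185, 185, 185, 185, 185, 185, 185, 185, 185]
t=36: [179, 179, 179, 179, 179, 179, 179, 179, 179]
t=37: [183, 183, 183, 183, 183, 183, 183, 183, 183]
t=38: [181, 181, 181, 181, 181, 181, 181, 181, 181]
t=39: [183, 183, 183, 183, 183, 183, 183, 183, 183]

Answer: 2
Key observation: The state at step 37, [183, 183, 183, 183, 183, 183, 183, 183, 183], reappears at step 39 — and no state repeats earlier — so the cycle the system enters has period 2.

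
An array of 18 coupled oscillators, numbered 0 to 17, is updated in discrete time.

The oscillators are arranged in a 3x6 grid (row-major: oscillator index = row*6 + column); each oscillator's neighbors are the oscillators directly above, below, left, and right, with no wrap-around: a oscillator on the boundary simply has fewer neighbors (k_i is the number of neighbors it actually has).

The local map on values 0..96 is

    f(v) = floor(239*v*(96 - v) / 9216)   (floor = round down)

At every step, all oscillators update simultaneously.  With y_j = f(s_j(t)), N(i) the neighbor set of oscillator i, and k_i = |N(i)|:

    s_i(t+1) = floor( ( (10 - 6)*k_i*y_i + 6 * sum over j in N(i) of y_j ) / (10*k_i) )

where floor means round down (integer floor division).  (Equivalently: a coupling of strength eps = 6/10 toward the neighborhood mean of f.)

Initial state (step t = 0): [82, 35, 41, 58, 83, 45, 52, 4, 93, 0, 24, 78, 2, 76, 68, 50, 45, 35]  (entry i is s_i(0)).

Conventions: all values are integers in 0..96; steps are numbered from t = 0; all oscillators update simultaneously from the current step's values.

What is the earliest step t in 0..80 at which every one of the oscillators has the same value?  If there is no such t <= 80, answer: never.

Simulating step by step:
t=0: [82, 35, 41, 58, 83, 45, 52, 4, 93, 0, 24, 78, 2, 76, 68, 50, 45, 35]  (not all equal)
t=1: [45, 41, 47, 39, 42, 42, 32, 27, 20, 25, 35, 46, 31, 28, 40, 45, 55, 50]  (not all equal)
t=2: [56, 56, 54, 55, 57, 58, 53, 49, 47, 49, 55, 58, 51, 51, 52, 56, 57, 58]  (not all equal)
t=3: [58, 58, 58, 58, 57, 57, 58, 58, 58, 58, 57, 57, 59, 59, 58, 58, 57, 57]  (not all equal)
t=4: [57, 57, 57, 57, 57, 57, 56, 56, 57, 57, 57, 57, 56, 56, 56, 57, 57, 57]  (not all equal)
t=5: [57, 57, 57, 57, 57, 57, 57, 57, 57, 57, 57, 57, 58, 58, 57, 57, 57, 57]  (not all equal)
t=6: [57, 57, 57, 57, 57, 57, 57, 57, 57, 57, 57, 57, 57, 57, 57, 57, 57, 57]  (all equal)

Answer: 6
Key observation: Synchronization is absorbing here: once all oscillators are equal they stay equal, and step 6 is the first all-equal step.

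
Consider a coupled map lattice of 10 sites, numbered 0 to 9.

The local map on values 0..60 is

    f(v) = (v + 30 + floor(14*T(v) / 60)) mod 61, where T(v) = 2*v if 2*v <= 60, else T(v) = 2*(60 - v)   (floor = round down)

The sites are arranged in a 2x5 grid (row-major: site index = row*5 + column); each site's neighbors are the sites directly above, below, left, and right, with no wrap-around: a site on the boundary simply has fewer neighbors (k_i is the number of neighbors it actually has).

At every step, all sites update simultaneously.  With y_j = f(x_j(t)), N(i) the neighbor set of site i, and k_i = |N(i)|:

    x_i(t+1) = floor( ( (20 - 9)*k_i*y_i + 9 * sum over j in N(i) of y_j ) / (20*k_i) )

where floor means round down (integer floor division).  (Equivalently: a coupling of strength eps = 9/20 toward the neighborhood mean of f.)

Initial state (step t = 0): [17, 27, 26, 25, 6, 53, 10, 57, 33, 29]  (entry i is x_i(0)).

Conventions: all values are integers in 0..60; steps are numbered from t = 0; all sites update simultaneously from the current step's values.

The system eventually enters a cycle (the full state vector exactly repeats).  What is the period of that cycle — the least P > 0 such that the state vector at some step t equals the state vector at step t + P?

Simulating step by step:
t=0: [17, 27, 26, 25, 6, 53, 10, 57, 33, 29]
t=1: [37, 20, 9, 11, 24, 35, 33, 24, 14, 17]
t=2: [25, 43, 40, 39, 24, 15, 19, 18, 43, 41]
t=3: [18, 22, 23, 15, 10, 42, 50, 44, 24, 15]
t=4: [35, 12, 12, 36, 47, 28, 18, 15, 20, 39]
t=5: [21, 43, 43, 28, 19, 21, 47, 52, 45, 27]
t=6: [50, 25, 18, 20, 35, 51, 27, 22, 17, 21]
t=7: [19, 15, 40, 51, 35, 20, 8, 18, 47, 48]
t=8: [56, 46, 29, 21, 18, 54, 47, 42, 27, 20]
t=9: [24, 20, 21, 44, 57, 24, 21, 16, 25, 46]
t=10: [16, 51, 52, 24, 24, 16, 50, 47, 16, 18]
t=11: [46, 28, 20, 14, 15, 46, 27, 27, 41, 43]
t=12: [18, 18, 42, 46, 44, 18, 10, 17, 21, 26]
t=13: [56, 48, 30, 26, 17, 53, 49, 48, 45, 21]
t=14: [24, 21, 14, 17, 44, 24, 23, 20, 24, 49]
t=15: [16, 41, 53, 40, 28, 3, 19, 40, 22, 18]
t=16: [40, 30, 21, 15, 22, 43, 41, 22, 14, 33]
t=17: [17, 21, 42, 45, 15, 18, 14, 19, 37, 19]
t=18: [55, 51, 31, 24, 46, 54, 53, 44, 29, 46]
t=19: [25, 22, 14, 8, 17, 25, 24, 18, 12, 18]
t=20: [4, 9, 42, 45, 51, 4, 11, 45, 48, 53]
t=21: [36, 38, 23, 21, 23, 37, 40, 24, 22, 24]
t=22: [16, 14, 13, 33, 15, 16, 15, 5, 10, 2]
t=23: [52, 50, 42, 29, 38, 52, 49, 42, 36, 39]
t=24: [23, 22, 18, 13, 15, 23, 22, 19, 15, 16]
t=25: [1, 9, 46, 50, 51, 1, 9, 47, 52, 52]
t=26: [33, 37, 24, 23, 23, 33, 38, 25, 23, 24]
t=27: [14, 14, 5, 2, 2, 14, 14, 6, 2, 3]
t=28: [50, 48, 38, 32, 32, 50, 48, 38, 33, 33]
t=29: [22, 21, 17, 14, 14, 22, 21, 17, 14, 14]
t=30: [14, 50, 54, 50, 50, 14, 50, 54, 50, 50]
t=31: [43, 27, 24, 23, 23, 43, 27, 24, 23, 23]
t=32: [16, 9, 4, 2, 2, 16, 9, 4, 2, 2]
t=33: [50, 43, 35, 32, 32, 50, 43, 35, 32, 32]
t=34: [22, 19, 15, 14, 14, 22, 19, 15, 14, 14]
t=35: [13, 47, 52, 50, 50, 13, 47, 52, 50, 50]
t=36: [42, 26, 23, 23, 23, 42, 26, 23, 23, 23]
t=37: [16, 8, 2, 2, 2, 16, 8, 2, 2, 2]
t=38: [50, 41, 33, 32, 32, 50, 41, 33, 32, 32]
t=39: [21, 18, 14, 14, 14, 21, 18, 14, 14, 14]
t=40: [59, 55, 50, 50, 50, 59, 55, 50, 50, 50]
t=41: [27, 25, 23, 23, 23, 27, 25, 23, 23, 23]
t=42: [7, 5, 2, 2, 2, 7, 5, 2, 2, 2]
t=43: [39, 36, 32, 32, 32, 39, 36, 32, 32, 32]
t=44: [16, 15, 14, 14, 14, 16, 15, 14, 14, 14]
t=45: [52, 51, 50, 50, 50, 52, 51, 50, 50, 50]
t=46: [24, 23, 23, 23, 23, 24, 23, 23, 23, 23]
t=47: [3, 2, 2, 2, 2, 3, 2, 2, 2, 2]
t=48: [33, 32, 32, 32, 32, 33, 32, 32, 32, 32]
t=49: [14, 14, 14, 14, 14, 14, 14, 14, 14, 14]
t=50: [50, 50, 50, 50, 50, 50, 50, 50, 50, 50]
t=51: [23, 23, 23, 23, 23, 23, 23, 23, 23, 23]
t=52: [2, 2, 2, 2, 2, 2, 2, 2, 2, 2]
t=53: [32, 32, 32, 32, 32, 32, 32, 32, 32, 32]
t=54: [14, 14, 14, 14, 14, 14, 14, 14, 14, 14]

Answer: 5
Key observation: The state at step 49, [14, 14, 14, 14, 14, 14, 14, 14, 14, 14], reappears at step 54 — and no state repeats earlier — so the cycle the system enters has period 5.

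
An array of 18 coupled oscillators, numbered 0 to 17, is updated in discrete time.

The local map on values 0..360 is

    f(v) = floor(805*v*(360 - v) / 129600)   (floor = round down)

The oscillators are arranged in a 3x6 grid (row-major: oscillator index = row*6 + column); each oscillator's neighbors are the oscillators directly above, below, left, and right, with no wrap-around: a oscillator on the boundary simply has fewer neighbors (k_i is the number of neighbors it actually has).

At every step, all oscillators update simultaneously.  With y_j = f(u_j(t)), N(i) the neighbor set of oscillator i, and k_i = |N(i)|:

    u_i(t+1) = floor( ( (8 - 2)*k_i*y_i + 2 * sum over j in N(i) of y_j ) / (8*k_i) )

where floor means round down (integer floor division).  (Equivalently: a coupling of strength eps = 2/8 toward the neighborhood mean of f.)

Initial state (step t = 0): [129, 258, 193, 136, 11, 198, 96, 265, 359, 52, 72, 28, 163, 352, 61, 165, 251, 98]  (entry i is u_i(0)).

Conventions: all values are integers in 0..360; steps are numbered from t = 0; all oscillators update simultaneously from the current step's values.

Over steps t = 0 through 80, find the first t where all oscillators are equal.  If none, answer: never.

Simulating step by step:
t=0: [129, 258, 193, 136, 11, 198, 96, 265, 359, 52, 72, 28, 163, 352, 61, 165, 251, 98]  (not all equal)
t=1: [178, 167, 179, 168, 60, 159, 162, 138, 37, 106, 117, 83, 171, 51, 102, 181, 167, 147]  (not all equal)
t=2: [200, 199, 190, 189, 131, 180, 198, 178, 100, 165, 170, 153, 187, 118, 153, 194, 197, 188]  (not all equal)
t=3: [198, 199, 196, 198, 189, 198, 199, 196, 170, 196, 198, 197, 197, 182, 191, 199, 199, 199]  (not all equal)
t=4: [199, 199, 199, 199, 199, 199, 199, 199, 199, 199, 199, 199, 199, 200, 200, 199, 199, 199]  (not all equal)
t=5: [199, 199, 199, 199, 199, 199, 199, 198, 198, 199, 199, 199, 198, 198, 198, 198, 199, 199]  (not all equal)
t=6: [199, 199, 199, 199, 199, 199, 199, 199, 199, 199, 199, 199, 199, 199, 199, 199, 199, 199]  (all equal)

Answer: 6
Key observation: Synchronization is absorbing here: once all oscillators are equal they stay equal, and step 6 is the first all-equal step.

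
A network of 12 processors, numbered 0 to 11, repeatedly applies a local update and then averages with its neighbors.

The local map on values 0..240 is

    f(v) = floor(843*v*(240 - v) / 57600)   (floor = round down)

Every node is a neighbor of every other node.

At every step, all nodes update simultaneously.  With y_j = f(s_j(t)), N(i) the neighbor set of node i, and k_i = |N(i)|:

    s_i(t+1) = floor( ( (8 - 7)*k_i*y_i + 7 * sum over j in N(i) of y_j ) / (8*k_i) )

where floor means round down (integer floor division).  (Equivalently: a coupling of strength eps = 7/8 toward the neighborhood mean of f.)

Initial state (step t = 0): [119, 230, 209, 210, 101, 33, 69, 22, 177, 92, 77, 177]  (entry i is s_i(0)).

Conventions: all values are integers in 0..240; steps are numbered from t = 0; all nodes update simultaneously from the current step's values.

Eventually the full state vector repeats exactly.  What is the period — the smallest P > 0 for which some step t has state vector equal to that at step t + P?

Answer: 4
Key observation: The state at step 4, [208, 208, 208, 208, 208, 208, 208, 208, 208, 208, 208, 208], reappears at step 8 — and no state repeats earlier — so the cycle the system enters has period 4.

Derivation:
t=0: [119, 230, 209, 210, 101, 33, 69, 22, 177, 92, 77, 177]
t=1: [143, 135, 138, 138, 143, 138, 141, 137, 141, 142, 142, 141]
t=2: [204, 204, 204, 204, 204, 204, 204, 204, 204, 204, 204, 204]
t=3: [107, 107, 107, 107, 107, 107, 107, 107, 107, 107, 107, 107]
t=4: [208, 208, 208, 208, 208, 208, 208, 208, 208, 208, 208, 208]
t=5: [97, 97, 97, 97, 97, 97, 97, 97, 97, 97, 97, 97]
t=6: [203, 203, 203, 203, 203, 203, 203, 203, 203, 203, 203, 203]
t=7: [109, 109, 109, 109, 109, 109, 109, 109, 109, 109, 109, 109]
t=8: [208, 208, 208, 208, 208, 208, 208, 208, 208, 208, 208, 208]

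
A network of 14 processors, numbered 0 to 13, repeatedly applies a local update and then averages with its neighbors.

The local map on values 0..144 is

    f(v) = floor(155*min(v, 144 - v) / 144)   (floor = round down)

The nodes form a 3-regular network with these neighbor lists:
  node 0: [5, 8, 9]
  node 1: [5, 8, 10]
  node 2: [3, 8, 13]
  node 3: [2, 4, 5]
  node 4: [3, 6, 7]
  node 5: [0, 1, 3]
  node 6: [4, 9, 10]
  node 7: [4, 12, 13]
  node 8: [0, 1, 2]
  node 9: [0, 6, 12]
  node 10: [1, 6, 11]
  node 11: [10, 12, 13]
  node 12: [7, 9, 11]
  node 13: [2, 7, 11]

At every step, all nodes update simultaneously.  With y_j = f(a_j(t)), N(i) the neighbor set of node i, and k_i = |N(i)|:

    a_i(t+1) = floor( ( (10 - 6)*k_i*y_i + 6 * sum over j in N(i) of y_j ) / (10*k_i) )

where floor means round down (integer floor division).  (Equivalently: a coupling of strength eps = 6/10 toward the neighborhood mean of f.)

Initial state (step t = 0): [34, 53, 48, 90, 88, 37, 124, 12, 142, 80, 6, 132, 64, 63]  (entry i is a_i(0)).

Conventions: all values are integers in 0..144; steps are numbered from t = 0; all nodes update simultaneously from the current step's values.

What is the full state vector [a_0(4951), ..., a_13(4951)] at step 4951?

Answer: [75, 75, 75, 75, 75, 75, 75, 75, 75, 75, 75, 75, 75, 75]
Key observation: The state at step 13, [75, 75, 75, 75, 75, 75, 75, 75, 75, 75, 75, 75, 75, 75], reappears at step 15: the system is in a cycle of period 2 from step 13 on.  Therefore the state at step 4951 equals the state at step 13 + ((4951 - 13) mod 2) = 13, which is [75, 75, 75, 75, 75, 75, 75, 75, 75, 75, 75, 75, 75, 75].

Derivation:
t=0: [34, 53, 48, 90, 88, 37, 124, 12, 142, 80, 6, 132, 64, 63]
t=1: [36, 32, 45, 53, 42, 45, 35, 43, 29, 52, 20, 33, 45, 41]
t=2: [42, 33, 45, 51, 46, 45, 39, 45, 36, 46, 29, 36, 46, 43]
t=3: [45, 37, 46, 50, 48, 46, 42, 48, 40, 46, 35, 40, 46, 45]
t=4: [47, 41, 48, 51, 50, 47, 45, 50, 44, 48, 40, 44, 48, 47]
t=5: [49, 45, 50, 52, 52, 49, 48, 52, 47, 50, 45, 47, 50, 50]
t=6: [51, 49, 52, 54, 54, 51, 51, 54, 50, 52, 49, 50, 52, 52]
t=7: [54, 52, 55, 56, 57, 54, 54, 56, 53, 54, 52, 53, 55, 55]
t=8: [57, 56, 58, 59, 60, 57, 58, 59, 57, 58, 56, 57, 58, 58]
t=9: [61, 60, 62, 62, 63, 61, 62, 62, 61, 61, 60, 61, 62, 62]
t=10: [65, 64, 65, 66, 66, 65, 65, 66, 65, 65, 64, 65, 65, 65]
t=11: [69, 68, 69, 70, 70, 69, 69, 70, 68, 69, 68, 68, 69, 69]
t=12: [73, 73, 74, 74, 74, 74, 74, 74, 73, 74, 73, 73, 74, 74]
t=13: [75, 75, 75, 75, 75, 75, 75, 75, 75, 75, 75, 75, 75, 75]
t=14: [74, 74, 74, 74, 74, 74, 74, 74, 74, 74, 74, 74, 74, 74]
t=15: [75, 75, 75, 75, 75, 75, 75, 75, 75, 75, 75, 75, 75, 75]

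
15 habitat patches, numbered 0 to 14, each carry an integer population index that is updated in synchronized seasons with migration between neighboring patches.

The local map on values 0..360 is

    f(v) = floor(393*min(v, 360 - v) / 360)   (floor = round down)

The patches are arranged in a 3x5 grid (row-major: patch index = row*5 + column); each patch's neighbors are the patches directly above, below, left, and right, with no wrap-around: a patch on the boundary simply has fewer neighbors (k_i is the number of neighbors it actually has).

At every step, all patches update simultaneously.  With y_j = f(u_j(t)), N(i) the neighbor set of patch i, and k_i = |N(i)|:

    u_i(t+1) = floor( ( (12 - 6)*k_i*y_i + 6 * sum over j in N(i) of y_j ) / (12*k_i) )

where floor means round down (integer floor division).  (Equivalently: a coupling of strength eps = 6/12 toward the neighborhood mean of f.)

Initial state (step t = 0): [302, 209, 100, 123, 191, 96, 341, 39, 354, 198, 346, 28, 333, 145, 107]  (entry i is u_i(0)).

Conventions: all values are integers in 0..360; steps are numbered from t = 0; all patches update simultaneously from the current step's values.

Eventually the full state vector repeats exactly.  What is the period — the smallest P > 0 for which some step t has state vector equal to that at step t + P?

Answer: 2
Key observation: The state at step 25, [190, 190, 189, 188, 187, 189, 189, 188, 187, 187, 188, 188, 187, 187, 187], reappears at step 27 — and no state repeats earlier — so the cycle the system enters has period 2.

Derivation:
t=0: [302, 209, 100, 123, 191, 96, 341, 39, 354, 198, 346, 28, 333, 145, 107]
t=1: [98, 114, 111, 116, 169, 68, 52, 41, 66, 139, 41, 25, 52, 104, 141]
t=2: [102, 109, 109, 125, 161, 71, 61, 60, 90, 143, 47, 39, 58, 103, 142]
t=3: [104, 108, 112, 133, 160, 76, 70, 75, 107, 149, 55, 51, 68, 108, 144]
t=4: [106, 110, 118, 141, 163, 82, 79, 89, 121, 155, 64, 62, 79, 116, 148]
t=5: [109, 114, 125, 149, 169, 89, 89, 102, 134, 162, 73, 73, 91, 126, 154]
t=6: [114, 120, 134, 158, 176, 97, 99, 115, 146, 171, 83, 85, 104, 137, 162]
t=7: [121, 128, 144, 168, 185, 106, 110, 128, 158, 180, 94, 97, 117, 149, 171]
t=8: [129, 137, 155, 178, 190, 116, 122, 141, 171, 189, 106, 110, 131, 161, 182]
t=9: [138, 148, 167, 187, 187, 127, 135, 155, 181, 187, 119, 125, 146, 174, 187]
t=10: [149, 160, 177, 188, 188, 140, 149, 169, 189, 189, 133, 140, 161, 184, 188]
t=11: [162, 173, 187, 187, 186, 154, 163, 181, 186, 186, 148, 156, 175, 187, 188]
t=12: [177, 184, 189, 188, 188, 169, 178, 190, 189, 188, 165, 173, 187, 188, 187]
t=13: [190, 191, 187, 186, 187, 186, 190, 186, 186, 187, 183, 187, 187, 187, 187]
t=14: [185, 185, 187, 188, 188, 188, 186, 188, 188, 188, 190, 188, 188, 188, 188]
t=15: [190, 190, 188, 187, 187, 187, 188, 187, 187, 187, 186, 187, 187, 187, 187]
t=16: [185, 185, 187, 187, 188, 187, 187, 187, 188, 188, 188, 188, 188, 188, 188]
t=17: [190, 190, 188, 187, 187, 188, 188, 187, 187, 187, 187, 187, 187, 187, 187]
t=18: [185, 185, 187, 187, 188, 186, 187, 187, 188, 188, 187, 187, 188, 188, 188]
t=19: [190, 190, 188, 187, 187, 189, 188, 187, 187, 187, 188, 187, 187, 187, 187]
t=20: [185, 185, 187, 187, 188, 186, 186, 187, 188, 188, 187, 187, 188, 188, 188]
t=21: [190, 190, 188, 187, 187, 189, 189, 187, 187, 187, 188, 188, 187, 187, 187]
t=22: [185, 185, 187, 187, 188, 186, 186, 187, 188, 188, 186, 187, 187, 188, 188]
t=23: [190, 190, 188, 187, 187, 189, 189, 188, 187, 187, 188, 188, 187, 187, 187]
t=24: [185, 185, 186, 187, 188, 186, 186, 187, 187, 188, 186, 187, 187, 188, 188]
t=25: [190, 190, 189, 188, 187, 189, 189, 188, 187, 187, 188, 188, 187, 187, 187]
t=26: [185, 185, 186, 187, 187, 186, 186, 187, 187, 188, 186, 187, 187, 188, 188]
t=27: [190, 190, 189, 188, 187, 189, 189, 188, 187, 187, 188, 188, 187, 187, 187]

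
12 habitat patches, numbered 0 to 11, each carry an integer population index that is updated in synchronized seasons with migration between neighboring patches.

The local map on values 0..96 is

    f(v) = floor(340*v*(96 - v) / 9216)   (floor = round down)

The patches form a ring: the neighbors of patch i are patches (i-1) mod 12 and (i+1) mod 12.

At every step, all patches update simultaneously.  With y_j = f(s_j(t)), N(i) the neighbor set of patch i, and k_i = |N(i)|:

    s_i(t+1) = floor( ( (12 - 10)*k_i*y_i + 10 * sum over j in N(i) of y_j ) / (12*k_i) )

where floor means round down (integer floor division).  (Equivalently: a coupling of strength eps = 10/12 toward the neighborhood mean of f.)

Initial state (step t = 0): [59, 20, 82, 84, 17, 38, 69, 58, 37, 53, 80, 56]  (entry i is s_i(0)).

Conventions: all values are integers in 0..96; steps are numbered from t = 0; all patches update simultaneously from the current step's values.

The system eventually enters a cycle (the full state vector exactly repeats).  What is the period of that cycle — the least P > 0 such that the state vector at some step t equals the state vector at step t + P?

Simulating step by step:
t=0: [59, 20, 82, 84, 17, 38, 69, 58, 37, 53, 80, 56]
t=1: [70, 60, 45, 44, 57, 62, 78, 75, 82, 66, 77, 66]
t=2: [74, 76, 81, 83, 80, 68, 64, 48, 61, 51, 69, 62]
t=3: [65, 52, 46, 44, 53, 62, 77, 77, 83, 74, 78, 66]
t=4: [77, 79, 84, 84, 81, 69, 63, 47, 53, 47, 63, 64]
t=5: [60, 45, 42, 39, 51, 61, 76, 80, 84, 80, 78, 66]
t=6: [78, 81, 83, 83, 80, 71, 61, 46, 45, 44, 58, 66]
t=7: [57, 44, 41, 42, 51, 62, 75, 81, 84, 82, 78, 67]
t=8: [78, 82, 83, 83, 80, 72, 60, 46, 42, 43, 55, 67]
t=9: [55, 44, 40, 42, 50, 63, 74, 81, 83, 83, 78, 67]
t=10: [78, 82, 83, 83, 80, 72, 60, 48, 41, 44, 54, 67]
t=11: [55, 44, 40, 42, 50, 63, 74, 81, 84, 83, 78, 67]
t=12: [78, 82, 83, 83, 80, 72, 60, 47, 40, 43, 54, 67]
t=13: [55, 44, 40, 42, 50, 63, 74, 81, 83, 82, 78, 67]
t=14: [78, 82, 83, 83, 80, 72, 60, 48, 42, 44, 55, 67]
t=15: [55, 44, 40, 42, 50, 63, 74, 81, 84, 83, 78, 67]

Answer: 4
Key observation: The state at step 11, [55, 44, 40, 42, 50, 63, 74, 81, 84, 83, 78, 67], reappears at step 15 — and no state repeats earlier — so the cycle the system enters has period 4.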